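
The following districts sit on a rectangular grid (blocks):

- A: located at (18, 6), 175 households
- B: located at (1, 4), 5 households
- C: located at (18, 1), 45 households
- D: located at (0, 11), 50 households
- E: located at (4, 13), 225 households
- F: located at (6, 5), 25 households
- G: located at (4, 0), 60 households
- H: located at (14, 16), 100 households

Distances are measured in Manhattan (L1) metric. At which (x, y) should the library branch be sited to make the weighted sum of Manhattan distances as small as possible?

(6, 11)

Manhattan distance separates: Σwᵢ(|x−xᵢ|+|y−yᵢ|) = Σwᵢ|x−xᵢ| + Σwᵢ|y−yᵢ|, so x and y are optimised independently as 1-D weighted medians.
Total weight W = 685; half = 342.5.
x-coordinate, sorted with cumulative weight:
  x=0 (D, w=50) cum 50
  x=1 (B, w=5) cum 55
  x=4 (E, w=225) cum 280
  x=4 (G, w=60) cum 340
  x=6 (F, w=25) cum 365  ← median
  x=14 (H, w=100) cum 465
  x=18 (A, w=175) cum 640
  x=18 (C, w=45) cum 685
⇒ x* = 6
y-coordinate, sorted with cumulative weight:
  y=0 (G, w=60) cum 60
  y=1 (C, w=45) cum 105
  y=4 (B, w=5) cum 110
  y=5 (F, w=25) cum 135
  y=6 (A, w=175) cum 310
  y=11 (D, w=50) cum 360  ← median
  y=13 (E, w=225) cum 585
  y=16 (H, w=100) cum 685
⇒ y* = 11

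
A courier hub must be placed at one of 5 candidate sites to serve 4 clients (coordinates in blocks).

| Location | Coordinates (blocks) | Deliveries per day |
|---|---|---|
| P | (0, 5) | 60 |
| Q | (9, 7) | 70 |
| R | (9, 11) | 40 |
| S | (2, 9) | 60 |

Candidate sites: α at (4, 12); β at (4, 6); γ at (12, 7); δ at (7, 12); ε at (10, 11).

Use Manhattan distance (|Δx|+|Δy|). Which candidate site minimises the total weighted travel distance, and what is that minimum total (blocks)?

β, total 1420 blocks

Total weighted distance at each candidate:
  α (4, 12): total = 1900
  β (4, 6): total = 1420
  γ (12, 7): total = 2050
  δ (7, 12): total = 1930
  ε (10, 11): total = 1950
Minimum is at β with total 1420 blocks.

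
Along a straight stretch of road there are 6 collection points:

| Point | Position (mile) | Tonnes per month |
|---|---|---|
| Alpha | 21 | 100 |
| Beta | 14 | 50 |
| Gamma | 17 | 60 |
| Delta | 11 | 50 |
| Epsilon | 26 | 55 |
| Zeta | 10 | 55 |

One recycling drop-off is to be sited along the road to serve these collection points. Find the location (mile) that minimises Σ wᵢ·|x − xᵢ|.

x = 17

For a sum of weighted absolute distances on a line, the optimum is the weighted median (not the mean). Total weight W = 370; half-weight = 185.
Sort by position and accumulate weight:
  mile 10 (Zeta, w=55) → cum 55
  mile 11 (Delta, w=50) → cum 105
  mile 14 (Beta, w=50) → cum 155
  mile 17 (Gamma, w=60) → cum 215  ≥ 185 → median here
  mile 21 (Alpha, w=100) → cum 315
  mile 26 (Epsilon, w=55) → cum 370
Optimal location: mile 17.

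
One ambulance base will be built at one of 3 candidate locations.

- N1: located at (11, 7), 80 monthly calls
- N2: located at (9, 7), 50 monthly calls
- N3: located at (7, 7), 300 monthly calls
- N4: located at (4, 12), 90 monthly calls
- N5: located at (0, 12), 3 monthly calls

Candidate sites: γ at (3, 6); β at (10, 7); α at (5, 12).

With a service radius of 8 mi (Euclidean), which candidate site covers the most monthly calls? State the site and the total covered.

α, covering 523

Coverage radius r = 8 mi; a point is covered iff (Δx)²+(Δy)² ≤ 8² = 64.
  γ (3, 6): covers {N2, N3, N4, N5} → 443
  β (10, 7): covers {N1, N2, N3, N4} → 520
  α (5, 12): covers {N1, N2, N3, N4, N5} → 523
Maximum coverage at α: 523 monthly calls.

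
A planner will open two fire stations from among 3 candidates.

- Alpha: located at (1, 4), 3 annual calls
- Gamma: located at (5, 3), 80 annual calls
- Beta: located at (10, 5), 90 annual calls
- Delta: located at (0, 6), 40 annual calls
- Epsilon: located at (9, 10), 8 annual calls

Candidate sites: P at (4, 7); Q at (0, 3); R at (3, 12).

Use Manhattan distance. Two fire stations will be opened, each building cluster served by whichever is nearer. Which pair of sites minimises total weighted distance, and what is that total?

{P, Q}, total 1310

Evaluate every pair (each demand assigned to the nearer of the two):
  {P, Q}: total = 1310
  {P, R}: total = 1402
  {Q, R}: total = 1670
Best pair: {P, Q} with total 1310.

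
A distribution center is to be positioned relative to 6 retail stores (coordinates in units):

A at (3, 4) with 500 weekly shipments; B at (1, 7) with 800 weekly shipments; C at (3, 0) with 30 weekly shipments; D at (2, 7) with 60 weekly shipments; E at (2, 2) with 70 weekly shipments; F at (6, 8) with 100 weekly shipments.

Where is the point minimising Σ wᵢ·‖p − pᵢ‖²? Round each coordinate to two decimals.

The minimiser of Σwᵢ‖p−pᵢ‖² is the weighted centroid p* = (Σwᵢpᵢ)/(Σwᵢ).
Σwᵢ = 1560.
Σwᵢxᵢ = 500·3 + 800·1 + 30·3 + 60·2 + 70·2 + 100·6 = 3250.
Σwᵢyᵢ = 500·4 + 800·7 + 30·0 + 60·7 + 70·2 + 100·8 = 8960.
x* = 3250/1560 = 2.08, y* = 8960/1560 = 5.74.

(2.08, 5.74)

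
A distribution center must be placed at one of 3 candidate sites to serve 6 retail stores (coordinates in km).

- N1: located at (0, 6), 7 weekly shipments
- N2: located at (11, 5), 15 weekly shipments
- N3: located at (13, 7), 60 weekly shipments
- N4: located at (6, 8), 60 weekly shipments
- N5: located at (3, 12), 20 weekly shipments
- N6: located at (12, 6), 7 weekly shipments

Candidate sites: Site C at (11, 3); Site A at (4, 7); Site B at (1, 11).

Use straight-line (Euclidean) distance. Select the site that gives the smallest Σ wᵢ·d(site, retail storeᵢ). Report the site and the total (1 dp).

Site A, total 970.6 km

Total weighted distance at each candidate:
  Site C (11, 3): total = 1065.4
  Site A (4, 7): total = 970.6
  Site B (1, 11): total = 1448.7
Minimum is at Site A with total 970.6 km.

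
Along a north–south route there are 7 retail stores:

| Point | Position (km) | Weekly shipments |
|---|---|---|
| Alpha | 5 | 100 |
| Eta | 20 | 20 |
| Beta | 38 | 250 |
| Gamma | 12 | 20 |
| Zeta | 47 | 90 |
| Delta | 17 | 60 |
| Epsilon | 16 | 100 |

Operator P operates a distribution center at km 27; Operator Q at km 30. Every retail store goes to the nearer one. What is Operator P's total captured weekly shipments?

The indifferent point is the midpoint (27+30)/2 = 28.5; retail stores left of it (closer to Operator P at 27) go to Operator P, those right go to Operator Q.
  Alpha at 5 (w=100) → Operator P
  Gamma at 12 (w=20) → Operator P
  Epsilon at 16 (w=100) → Operator P
  Delta at 17 (w=60) → Operator P
  Eta at 20 (w=20) → Operator P
  Beta at 38 (w=250) → Operator Q
  Zeta at 47 (w=90) → Operator Q
Operator P captures 300; Operator Q captures 340.

300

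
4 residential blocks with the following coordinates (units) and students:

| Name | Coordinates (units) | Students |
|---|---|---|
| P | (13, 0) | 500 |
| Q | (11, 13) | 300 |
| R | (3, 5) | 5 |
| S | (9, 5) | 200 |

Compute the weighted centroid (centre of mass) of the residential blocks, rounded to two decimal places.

The minimiser of Σwᵢ‖p−pᵢ‖² is the weighted centroid p* = (Σwᵢpᵢ)/(Σwᵢ).
Σwᵢ = 1005.
Σwᵢxᵢ = 500·13 + 300·11 + 5·3 + 200·9 = 11615.
Σwᵢyᵢ = 500·0 + 300·13 + 5·5 + 200·5 = 4925.
x* = 11615/1005 = 11.56, y* = 4925/1005 = 4.90.

(11.56, 4.90)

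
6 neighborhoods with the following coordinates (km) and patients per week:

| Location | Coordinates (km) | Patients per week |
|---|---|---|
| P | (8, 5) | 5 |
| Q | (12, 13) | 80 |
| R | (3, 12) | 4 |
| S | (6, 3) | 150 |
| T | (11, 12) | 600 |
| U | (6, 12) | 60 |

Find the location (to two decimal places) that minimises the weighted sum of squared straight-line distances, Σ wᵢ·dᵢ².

(9.87, 10.55)

The minimiser of Σwᵢ‖p−pᵢ‖² is the weighted centroid p* = (Σwᵢpᵢ)/(Σwᵢ).
Σwᵢ = 899.
Σwᵢxᵢ = 5·8 + 80·12 + 4·3 + 150·6 + 600·11 + 60·6 = 8872.
Σwᵢyᵢ = 5·5 + 80·13 + 4·12 + 150·3 + 600·12 + 60·12 = 9483.
x* = 8872/899 = 9.87, y* = 9483/899 = 10.55.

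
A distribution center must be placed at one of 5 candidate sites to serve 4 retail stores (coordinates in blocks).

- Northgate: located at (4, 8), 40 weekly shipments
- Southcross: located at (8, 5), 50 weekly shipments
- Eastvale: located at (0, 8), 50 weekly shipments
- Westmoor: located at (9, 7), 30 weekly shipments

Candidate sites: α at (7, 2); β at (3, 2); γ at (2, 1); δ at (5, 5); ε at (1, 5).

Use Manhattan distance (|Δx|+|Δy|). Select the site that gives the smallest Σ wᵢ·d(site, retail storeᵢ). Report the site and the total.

Total weighted distance at each candidate:
  α (7, 2): total = 1420
  β (3, 2): total = 1460
  γ (2, 1): total = 1700
  δ (5, 5): total = 890
  ε (1, 5): total = 1090
Minimum is at δ with total 890 blocks.

δ, total 890 blocks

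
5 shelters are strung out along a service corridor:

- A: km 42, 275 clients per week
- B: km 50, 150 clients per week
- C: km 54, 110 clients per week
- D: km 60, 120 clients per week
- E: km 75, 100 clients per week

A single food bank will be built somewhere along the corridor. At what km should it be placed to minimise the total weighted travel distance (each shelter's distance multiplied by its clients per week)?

For a sum of weighted absolute distances on a line, the optimum is the weighted median (not the mean). Total weight W = 755; half-weight = 377.5.
Sort by position and accumulate weight:
  km 42 (A, w=275) → cum 275
  km 50 (B, w=150) → cum 425  ≥ 377.5 → median here
  km 54 (C, w=110) → cum 535
  km 60 (D, w=120) → cum 655
  km 75 (E, w=100) → cum 755
Optimal location: km 50.

x = 50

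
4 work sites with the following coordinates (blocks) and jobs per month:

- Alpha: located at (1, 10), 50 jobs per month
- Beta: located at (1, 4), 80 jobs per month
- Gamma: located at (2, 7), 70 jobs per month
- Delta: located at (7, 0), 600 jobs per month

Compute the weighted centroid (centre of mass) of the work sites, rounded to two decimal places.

The minimiser of Σwᵢ‖p−pᵢ‖² is the weighted centroid p* = (Σwᵢpᵢ)/(Σwᵢ).
Σwᵢ = 800.
Σwᵢxᵢ = 50·1 + 80·1 + 70·2 + 600·7 = 4470.
Σwᵢyᵢ = 50·10 + 80·4 + 70·7 + 600·0 = 1310.
x* = 4470/800 = 5.59, y* = 1310/800 = 1.64.

(5.59, 1.64)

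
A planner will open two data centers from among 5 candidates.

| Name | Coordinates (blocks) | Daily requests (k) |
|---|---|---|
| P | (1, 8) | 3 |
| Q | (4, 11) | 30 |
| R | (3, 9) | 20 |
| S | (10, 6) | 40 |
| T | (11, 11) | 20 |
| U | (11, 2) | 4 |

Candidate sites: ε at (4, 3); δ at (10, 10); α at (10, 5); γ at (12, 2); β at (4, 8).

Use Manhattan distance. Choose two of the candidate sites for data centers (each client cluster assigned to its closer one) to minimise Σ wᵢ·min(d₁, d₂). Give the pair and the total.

{α, β}, total 335

Evaluate every pair (each demand assigned to the nearer of the two):
  {α, β}: total = 335
  {δ, β}: total = 375
  {δ, α}: total = 499
  {γ, β}: total = 583
  {ε, α}: total = 600
  {ε, δ}: total = 606
  {δ, γ}: total = 607
  {ε, β}: total = 691
  {α, γ}: total = 800
  {ε, γ}: total = 848
Best pair: {α, β} with total 335.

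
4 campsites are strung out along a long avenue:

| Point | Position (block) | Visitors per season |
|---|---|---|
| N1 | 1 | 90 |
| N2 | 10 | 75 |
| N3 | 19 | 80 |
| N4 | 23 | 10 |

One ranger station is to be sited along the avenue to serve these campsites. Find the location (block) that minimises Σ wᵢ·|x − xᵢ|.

For a sum of weighted absolute distances on a line, the optimum is the weighted median (not the mean). Total weight W = 255; half-weight = 127.5.
Sort by position and accumulate weight:
  block 1 (N1, w=90) → cum 90
  block 10 (N2, w=75) → cum 165  ≥ 127.5 → median here
  block 19 (N3, w=80) → cum 245
  block 23 (N4, w=10) → cum 255
Optimal location: block 10.

x = 10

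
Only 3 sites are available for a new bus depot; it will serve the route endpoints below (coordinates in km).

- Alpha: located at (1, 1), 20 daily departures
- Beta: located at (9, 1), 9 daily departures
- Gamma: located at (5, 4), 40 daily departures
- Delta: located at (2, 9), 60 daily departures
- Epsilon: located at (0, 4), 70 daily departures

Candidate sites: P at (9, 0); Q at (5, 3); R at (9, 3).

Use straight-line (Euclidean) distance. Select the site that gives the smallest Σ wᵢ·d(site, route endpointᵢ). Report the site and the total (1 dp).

Q, total 929.1 km

Total weighted distance at each candidate:
  P (9, 0): total = 1770.0
  Q (5, 3): total = 929.1
  R (9, 3): total = 1534.9
Minimum is at Q with total 929.1 km.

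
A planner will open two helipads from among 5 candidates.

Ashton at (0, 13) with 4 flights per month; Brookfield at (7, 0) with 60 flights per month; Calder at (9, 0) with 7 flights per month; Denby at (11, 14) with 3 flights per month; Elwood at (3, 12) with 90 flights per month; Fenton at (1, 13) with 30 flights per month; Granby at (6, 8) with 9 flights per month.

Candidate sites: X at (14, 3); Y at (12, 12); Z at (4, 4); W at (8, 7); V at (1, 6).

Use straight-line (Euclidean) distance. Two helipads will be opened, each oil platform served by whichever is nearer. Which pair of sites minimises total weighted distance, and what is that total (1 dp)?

{Z, V}, total 1229.2

Evaluate every pair (each demand assigned to the nearer of the two):
  {Z, V}: total = 1229.2
  {W, V}: total = 1324.2
  {Z, W}: total = 1340.2
  {X, V}: total = 1387.9
  {Y, Z}: total = 1441.4
  {Y, V}: total = 1441.8
  {Y, W}: total = 1453.6
  {X, W}: total = 1461.0
  {X, Z}: total = 1464.9
  {X, Y}: total = 1758.9
Best pair: {Z, V} with total 1229.2.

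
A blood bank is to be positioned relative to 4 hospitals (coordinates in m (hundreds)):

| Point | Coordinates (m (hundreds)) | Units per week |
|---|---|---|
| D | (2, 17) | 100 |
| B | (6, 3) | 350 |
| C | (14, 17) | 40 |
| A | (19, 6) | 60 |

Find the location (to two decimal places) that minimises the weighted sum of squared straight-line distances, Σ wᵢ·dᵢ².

(7.27, 6.89)

The minimiser of Σwᵢ‖p−pᵢ‖² is the weighted centroid p* = (Σwᵢpᵢ)/(Σwᵢ).
Σwᵢ = 550.
Σwᵢxᵢ = 100·2 + 350·6 + 40·14 + 60·19 = 4000.
Σwᵢyᵢ = 100·17 + 350·3 + 40·17 + 60·6 = 3790.
x* = 4000/550 = 7.27, y* = 3790/550 = 6.89.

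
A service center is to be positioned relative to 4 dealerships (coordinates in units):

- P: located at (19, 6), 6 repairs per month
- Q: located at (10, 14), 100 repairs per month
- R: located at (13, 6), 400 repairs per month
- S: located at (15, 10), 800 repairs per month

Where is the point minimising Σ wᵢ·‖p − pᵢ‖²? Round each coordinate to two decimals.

The minimiser of Σwᵢ‖p−pᵢ‖² is the weighted centroid p* = (Σwᵢpᵢ)/(Σwᵢ).
Σwᵢ = 1306.
Σwᵢxᵢ = 6·19 + 100·10 + 400·13 + 800·15 = 18314.
Σwᵢyᵢ = 6·6 + 100·14 + 400·6 + 800·10 = 11836.
x* = 18314/1306 = 14.02, y* = 11836/1306 = 9.06.

(14.02, 9.06)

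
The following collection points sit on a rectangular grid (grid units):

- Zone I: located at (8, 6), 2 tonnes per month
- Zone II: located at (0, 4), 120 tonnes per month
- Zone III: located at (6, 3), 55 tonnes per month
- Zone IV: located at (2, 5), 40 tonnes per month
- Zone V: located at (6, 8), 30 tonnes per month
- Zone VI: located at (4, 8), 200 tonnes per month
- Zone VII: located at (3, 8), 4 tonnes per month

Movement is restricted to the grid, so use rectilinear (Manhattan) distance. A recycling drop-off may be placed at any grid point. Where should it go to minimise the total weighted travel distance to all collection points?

Manhattan distance separates: Σwᵢ(|x−xᵢ|+|y−yᵢ|) = Σwᵢ|x−xᵢ| + Σwᵢ|y−yᵢ|, so x and y are optimised independently as 1-D weighted medians.
Total weight W = 451; half = 225.5.
x-coordinate, sorted with cumulative weight:
  x=0 (Zone II, w=120) cum 120
  x=2 (Zone IV, w=40) cum 160
  x=3 (Zone VII, w=4) cum 164
  x=4 (Zone VI, w=200) cum 364  ← median
  x=6 (Zone III, w=55) cum 419
  x=6 (Zone V, w=30) cum 449
  x=8 (Zone I, w=2) cum 451
⇒ x* = 4
y-coordinate, sorted with cumulative weight:
  y=3 (Zone III, w=55) cum 55
  y=4 (Zone II, w=120) cum 175
  y=5 (Zone IV, w=40) cum 215
  y=6 (Zone I, w=2) cum 217
  y=8 (Zone V, w=30) cum 247  ← median
  y=8 (Zone VI, w=200) cum 447
  y=8 (Zone VII, w=4) cum 451
⇒ y* = 8

(4, 8)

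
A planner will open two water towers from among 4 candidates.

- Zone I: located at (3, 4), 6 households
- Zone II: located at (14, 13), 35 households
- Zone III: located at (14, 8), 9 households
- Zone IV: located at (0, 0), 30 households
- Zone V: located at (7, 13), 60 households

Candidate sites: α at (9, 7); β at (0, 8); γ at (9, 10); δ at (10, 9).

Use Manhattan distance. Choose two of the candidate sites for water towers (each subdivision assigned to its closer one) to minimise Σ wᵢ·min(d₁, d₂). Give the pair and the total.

Evaluate every pair (each demand assigned to the nearer of the two):
  {β, γ}: total = 925
  {β, δ}: total = 1027
  {α, γ}: total = 1168
  {α, β}: total = 1201
  {γ, δ}: total = 1267
  {α, δ}: total = 1279
Best pair: {β, γ} with total 925.

{β, γ}, total 925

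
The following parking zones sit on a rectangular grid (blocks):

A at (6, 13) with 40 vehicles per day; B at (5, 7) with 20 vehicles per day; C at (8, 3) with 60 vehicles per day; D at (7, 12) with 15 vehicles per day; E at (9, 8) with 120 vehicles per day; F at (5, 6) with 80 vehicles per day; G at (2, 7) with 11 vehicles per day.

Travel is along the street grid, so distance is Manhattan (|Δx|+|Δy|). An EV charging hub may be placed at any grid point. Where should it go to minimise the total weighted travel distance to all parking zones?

Manhattan distance separates: Σwᵢ(|x−xᵢ|+|y−yᵢ|) = Σwᵢ|x−xᵢ| + Σwᵢ|y−yᵢ|, so x and y are optimised independently as 1-D weighted medians.
Total weight W = 346; half = 173.
x-coordinate, sorted with cumulative weight:
  x=2 (G, w=11) cum 11
  x=5 (B, w=20) cum 31
  x=5 (F, w=80) cum 111
  x=6 (A, w=40) cum 151
  x=7 (D, w=15) cum 166
  x=8 (C, w=60) cum 226  ← median
  x=9 (E, w=120) cum 346
⇒ x* = 8
y-coordinate, sorted with cumulative weight:
  y=3 (C, w=60) cum 60
  y=6 (F, w=80) cum 140
  y=7 (B, w=20) cum 160
  y=7 (G, w=11) cum 171
  y=8 (E, w=120) cum 291  ← median
  y=12 (D, w=15) cum 306
  y=13 (A, w=40) cum 346
⇒ y* = 8

(8, 8)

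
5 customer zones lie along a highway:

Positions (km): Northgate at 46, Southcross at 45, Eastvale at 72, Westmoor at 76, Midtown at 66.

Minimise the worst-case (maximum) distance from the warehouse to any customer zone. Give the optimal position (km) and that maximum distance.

The 1-center on a line is the midpoint of the two extreme points: leftmost at 45, rightmost at 76.
Optimal location = (45 + 76)/2 = 60.5; maximum distance = (76 − 45)/2 = 15.5.

location 60.5, max distance 15.5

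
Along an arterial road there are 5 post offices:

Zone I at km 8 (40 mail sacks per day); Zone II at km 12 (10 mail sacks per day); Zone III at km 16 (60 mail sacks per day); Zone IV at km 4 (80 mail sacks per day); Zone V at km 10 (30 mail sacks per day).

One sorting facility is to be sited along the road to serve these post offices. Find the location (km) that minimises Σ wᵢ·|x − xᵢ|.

For a sum of weighted absolute distances on a line, the optimum is the weighted median (not the mean). Total weight W = 220; half-weight = 110.
Sort by position and accumulate weight:
  km 4 (Zone IV, w=80) → cum 80
  km 8 (Zone I, w=40) → cum 120  ≥ 110 → median here
  km 10 (Zone V, w=30) → cum 150
  km 12 (Zone II, w=10) → cum 160
  km 16 (Zone III, w=60) → cum 220
Optimal location: km 8.

x = 8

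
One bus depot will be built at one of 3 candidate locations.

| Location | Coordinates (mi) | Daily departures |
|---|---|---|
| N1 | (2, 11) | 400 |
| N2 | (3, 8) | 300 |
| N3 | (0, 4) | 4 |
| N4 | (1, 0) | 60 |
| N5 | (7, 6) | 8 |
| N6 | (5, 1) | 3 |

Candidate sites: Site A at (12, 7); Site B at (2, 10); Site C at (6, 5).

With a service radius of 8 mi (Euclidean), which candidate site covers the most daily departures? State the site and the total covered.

Coverage radius r = 8 mi; a point is covered iff (Δx)²+(Δy)² ≤ 8² = 64.
  Site A (12, 7): covers {N5} → 8
  Site B (2, 10): covers {N1, N2, N3, N5} → 712
  Site C (6, 5): covers {N1, N2, N3, N4, N5, N6} → 775
Maximum coverage at Site C: 775 daily departures.

Site C, covering 775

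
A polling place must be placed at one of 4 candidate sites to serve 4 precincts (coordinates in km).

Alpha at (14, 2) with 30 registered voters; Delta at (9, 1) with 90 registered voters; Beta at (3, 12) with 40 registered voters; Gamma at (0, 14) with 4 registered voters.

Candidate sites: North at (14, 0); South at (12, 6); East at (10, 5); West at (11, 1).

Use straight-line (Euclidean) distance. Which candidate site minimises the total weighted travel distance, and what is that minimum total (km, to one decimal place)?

Total weighted distance at each candidate:
  North (14, 0): total = 1249.3
  South (12, 6): total = 1149.3
  East (10, 5): total = 970.9
  West (11, 1): total = 887.0
Minimum is at West with total 887.0 km.

West, total 887.0 km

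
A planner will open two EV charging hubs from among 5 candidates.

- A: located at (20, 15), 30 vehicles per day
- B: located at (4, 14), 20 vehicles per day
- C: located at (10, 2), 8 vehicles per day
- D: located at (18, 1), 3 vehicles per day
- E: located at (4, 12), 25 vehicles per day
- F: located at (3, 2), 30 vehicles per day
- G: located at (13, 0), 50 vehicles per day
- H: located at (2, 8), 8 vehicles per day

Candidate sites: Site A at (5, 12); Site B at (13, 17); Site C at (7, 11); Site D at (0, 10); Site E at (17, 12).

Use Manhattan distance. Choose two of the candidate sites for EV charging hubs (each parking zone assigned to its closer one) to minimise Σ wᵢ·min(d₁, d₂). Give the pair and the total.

Evaluate every pair (each demand assigned to the nearer of the two):
  {Site A, Site E}: total = 1637
  {Site C, Site E}: total = 1786
  {Site A, Site B}: total = 1804
  {Site D, Site E}: total = 1824
  {Site B, Site C}: total = 1953
  {Site B, Site D}: total = 1999
  {Site A, Site C}: total = 2020
  {Site C, Site D}: total = 2101
  {Site A, Site D}: total = 2179
  {Site B, Site E}: total = 2589
Best pair: {Site A, Site E} with total 1637.

{Site A, Site E}, total 1637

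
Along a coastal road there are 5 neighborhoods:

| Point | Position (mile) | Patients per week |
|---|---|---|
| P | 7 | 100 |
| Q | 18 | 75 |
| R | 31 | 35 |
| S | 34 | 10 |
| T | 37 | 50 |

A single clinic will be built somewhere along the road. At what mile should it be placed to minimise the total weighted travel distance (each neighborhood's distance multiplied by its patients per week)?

x = 18

For a sum of weighted absolute distances on a line, the optimum is the weighted median (not the mean). Total weight W = 270; half-weight = 135.
Sort by position and accumulate weight:
  mile 7 (P, w=100) → cum 100
  mile 18 (Q, w=75) → cum 175  ≥ 135 → median here
  mile 31 (R, w=35) → cum 210
  mile 34 (S, w=10) → cum 220
  mile 37 (T, w=50) → cum 270
Optimal location: mile 18.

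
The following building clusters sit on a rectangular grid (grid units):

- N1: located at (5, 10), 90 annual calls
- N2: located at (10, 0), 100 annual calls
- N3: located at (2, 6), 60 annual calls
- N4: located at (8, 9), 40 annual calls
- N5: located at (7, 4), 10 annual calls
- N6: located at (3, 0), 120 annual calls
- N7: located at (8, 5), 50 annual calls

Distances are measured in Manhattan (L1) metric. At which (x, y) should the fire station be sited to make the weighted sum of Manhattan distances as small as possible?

Manhattan distance separates: Σwᵢ(|x−xᵢ|+|y−yᵢ|) = Σwᵢ|x−xᵢ| + Σwᵢ|y−yᵢ|, so x and y are optimised independently as 1-D weighted medians.
Total weight W = 470; half = 235.
x-coordinate, sorted with cumulative weight:
  x=2 (N3, w=60) cum 60
  x=3 (N6, w=120) cum 180
  x=5 (N1, w=90) cum 270  ← median
  x=7 (N5, w=10) cum 280
  x=8 (N4, w=40) cum 320
  x=8 (N7, w=50) cum 370
  x=10 (N2, w=100) cum 470
⇒ x* = 5
y-coordinate, sorted with cumulative weight:
  y=0 (N2, w=100) cum 100
  y=0 (N6, w=120) cum 220
  y=4 (N5, w=10) cum 230
  y=5 (N7, w=50) cum 280  ← median
  y=6 (N3, w=60) cum 340
  y=9 (N4, w=40) cum 380
  y=10 (N1, w=90) cum 470
⇒ y* = 5

(5, 5)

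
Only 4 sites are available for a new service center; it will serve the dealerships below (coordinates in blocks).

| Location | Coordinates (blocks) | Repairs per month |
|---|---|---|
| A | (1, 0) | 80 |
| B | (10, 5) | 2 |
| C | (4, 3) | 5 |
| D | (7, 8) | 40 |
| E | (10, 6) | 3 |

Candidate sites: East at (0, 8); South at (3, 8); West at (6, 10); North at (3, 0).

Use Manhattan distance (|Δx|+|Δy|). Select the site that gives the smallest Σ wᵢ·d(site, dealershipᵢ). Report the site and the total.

North, total 723 blocks

Total weighted distance at each candidate:
  East (0, 8): total = 1107
  South (3, 8): total = 1037
  West (6, 10): total = 1407
  North (3, 0): total = 723
Minimum is at North with total 723 blocks.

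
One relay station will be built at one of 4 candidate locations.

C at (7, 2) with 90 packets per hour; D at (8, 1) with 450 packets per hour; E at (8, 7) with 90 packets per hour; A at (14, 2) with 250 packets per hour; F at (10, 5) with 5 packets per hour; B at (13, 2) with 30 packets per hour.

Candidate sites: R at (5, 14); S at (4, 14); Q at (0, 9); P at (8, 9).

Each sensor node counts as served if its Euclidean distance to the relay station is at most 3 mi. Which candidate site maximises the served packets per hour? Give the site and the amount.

Coverage radius r = 3 mi; a point is covered iff (Δx)²+(Δy)² ≤ 3² = 9.
  R (5, 14): covers {none} → 0
  S (4, 14): covers {none} → 0
  Q (0, 9): covers {none} → 0
  P (8, 9): covers {E} → 90
Maximum coverage at P: 90 packets per hour.

P, covering 90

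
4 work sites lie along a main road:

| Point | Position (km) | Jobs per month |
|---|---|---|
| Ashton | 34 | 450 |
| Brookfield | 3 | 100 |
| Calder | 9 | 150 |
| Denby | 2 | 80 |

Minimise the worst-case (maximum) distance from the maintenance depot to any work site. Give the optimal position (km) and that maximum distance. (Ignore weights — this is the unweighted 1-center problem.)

location 18, max distance 16

The 1-center on a line is the midpoint of the two extreme points: leftmost at 2, rightmost at 34.
Optimal location = (2 + 34)/2 = 18; maximum distance = (34 − 2)/2 = 16.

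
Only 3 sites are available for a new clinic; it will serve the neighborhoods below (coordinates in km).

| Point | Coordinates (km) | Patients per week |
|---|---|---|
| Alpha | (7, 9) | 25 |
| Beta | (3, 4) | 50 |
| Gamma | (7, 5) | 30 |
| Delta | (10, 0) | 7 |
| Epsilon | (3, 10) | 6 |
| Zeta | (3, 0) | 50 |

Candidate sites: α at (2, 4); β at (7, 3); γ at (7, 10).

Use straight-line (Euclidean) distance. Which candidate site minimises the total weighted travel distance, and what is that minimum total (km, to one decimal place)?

Total weighted distance at each candidate:
  α (2, 4): total = 685.0
  β (7, 3): total = 744.2
  γ (7, 10): total = 1171.2
Minimum is at α with total 685.0 km.

α, total 685.0 km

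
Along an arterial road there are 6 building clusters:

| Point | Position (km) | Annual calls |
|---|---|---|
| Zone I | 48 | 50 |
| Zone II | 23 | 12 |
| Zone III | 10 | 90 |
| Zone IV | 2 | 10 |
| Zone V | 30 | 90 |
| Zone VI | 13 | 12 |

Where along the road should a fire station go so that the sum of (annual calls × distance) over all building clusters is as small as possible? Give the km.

For a sum of weighted absolute distances on a line, the optimum is the weighted median (not the mean). Total weight W = 264; half-weight = 132.
Sort by position and accumulate weight:
  km 2 (Zone IV, w=10) → cum 10
  km 10 (Zone III, w=90) → cum 100
  km 13 (Zone VI, w=12) → cum 112
  km 23 (Zone II, w=12) → cum 124
  km 30 (Zone V, w=90) → cum 214  ≥ 132 → median here
  km 48 (Zone I, w=50) → cum 264
Optimal location: km 30.

x = 30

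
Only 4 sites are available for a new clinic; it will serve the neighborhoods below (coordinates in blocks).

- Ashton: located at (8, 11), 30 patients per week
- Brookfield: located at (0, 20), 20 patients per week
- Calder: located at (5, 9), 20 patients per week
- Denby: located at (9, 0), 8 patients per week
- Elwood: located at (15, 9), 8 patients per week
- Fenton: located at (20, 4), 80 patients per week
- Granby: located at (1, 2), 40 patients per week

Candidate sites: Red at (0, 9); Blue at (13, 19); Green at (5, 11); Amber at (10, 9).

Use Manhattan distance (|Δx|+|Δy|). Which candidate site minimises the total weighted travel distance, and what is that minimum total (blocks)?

Total weighted distance at each candidate:
  Red (0, 9): total = 3204
  Blue (13, 19): total = 4230
  Green (5, 11): total = 2906
  Amber (10, 9): total = 2600
Minimum is at Amber with total 2600 blocks.

Amber, total 2600 blocks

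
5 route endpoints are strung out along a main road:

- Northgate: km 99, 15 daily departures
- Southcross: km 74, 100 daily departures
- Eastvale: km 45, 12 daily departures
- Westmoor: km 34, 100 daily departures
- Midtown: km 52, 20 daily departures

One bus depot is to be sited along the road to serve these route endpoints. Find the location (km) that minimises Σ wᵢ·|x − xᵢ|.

x = 52

For a sum of weighted absolute distances on a line, the optimum is the weighted median (not the mean). Total weight W = 247; half-weight = 123.5.
Sort by position and accumulate weight:
  km 34 (Westmoor, w=100) → cum 100
  km 45 (Eastvale, w=12) → cum 112
  km 52 (Midtown, w=20) → cum 132  ≥ 123.5 → median here
  km 74 (Southcross, w=100) → cum 232
  km 99 (Northgate, w=15) → cum 247
Optimal location: km 52.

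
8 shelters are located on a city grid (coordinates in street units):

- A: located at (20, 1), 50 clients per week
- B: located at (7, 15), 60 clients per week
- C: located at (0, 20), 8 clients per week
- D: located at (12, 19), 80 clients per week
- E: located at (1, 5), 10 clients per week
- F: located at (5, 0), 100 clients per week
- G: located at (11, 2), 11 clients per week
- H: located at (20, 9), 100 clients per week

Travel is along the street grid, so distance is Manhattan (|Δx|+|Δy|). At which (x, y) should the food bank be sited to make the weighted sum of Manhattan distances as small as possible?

(12, 9)

Manhattan distance separates: Σwᵢ(|x−xᵢ|+|y−yᵢ|) = Σwᵢ|x−xᵢ| + Σwᵢ|y−yᵢ|, so x and y are optimised independently as 1-D weighted medians.
Total weight W = 419; half = 209.5.
x-coordinate, sorted with cumulative weight:
  x=0 (C, w=8) cum 8
  x=1 (E, w=10) cum 18
  x=5 (F, w=100) cum 118
  x=7 (B, w=60) cum 178
  x=11 (G, w=11) cum 189
  x=12 (D, w=80) cum 269  ← median
  x=20 (A, w=50) cum 319
  x=20 (H, w=100) cum 419
⇒ x* = 12
y-coordinate, sorted with cumulative weight:
  y=0 (F, w=100) cum 100
  y=1 (A, w=50) cum 150
  y=2 (G, w=11) cum 161
  y=5 (E, w=10) cum 171
  y=9 (H, w=100) cum 271  ← median
  y=15 (B, w=60) cum 331
  y=19 (D, w=80) cum 411
  y=20 (C, w=8) cum 419
⇒ y* = 9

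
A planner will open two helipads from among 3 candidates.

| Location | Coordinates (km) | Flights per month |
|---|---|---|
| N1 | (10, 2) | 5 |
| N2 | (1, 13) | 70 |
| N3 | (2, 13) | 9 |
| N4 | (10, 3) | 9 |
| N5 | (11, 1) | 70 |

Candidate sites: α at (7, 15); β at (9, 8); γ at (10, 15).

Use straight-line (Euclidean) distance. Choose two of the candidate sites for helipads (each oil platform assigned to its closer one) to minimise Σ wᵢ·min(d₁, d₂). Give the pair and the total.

Evaluate every pair (each demand assigned to the nearer of the two):
  {α, β}: total = 1077.1
  {β, γ}: total = 1305.5
  {α, γ}: total = 1646.7
Best pair: {α, β} with total 1077.1.

{α, β}, total 1077.1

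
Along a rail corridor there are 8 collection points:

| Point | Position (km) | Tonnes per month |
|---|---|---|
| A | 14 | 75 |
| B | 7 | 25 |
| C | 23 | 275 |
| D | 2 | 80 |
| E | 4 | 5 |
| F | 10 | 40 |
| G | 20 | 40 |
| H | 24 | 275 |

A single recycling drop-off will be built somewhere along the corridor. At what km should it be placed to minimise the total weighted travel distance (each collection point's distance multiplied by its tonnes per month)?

x = 23

For a sum of weighted absolute distances on a line, the optimum is the weighted median (not the mean). Total weight W = 815; half-weight = 407.5.
Sort by position and accumulate weight:
  km 2 (D, w=80) → cum 80
  km 4 (E, w=5) → cum 85
  km 7 (B, w=25) → cum 110
  km 10 (F, w=40) → cum 150
  km 14 (A, w=75) → cum 225
  km 20 (G, w=40) → cum 265
  km 23 (C, w=275) → cum 540  ≥ 407.5 → median here
  km 24 (H, w=275) → cum 815
Optimal location: km 23.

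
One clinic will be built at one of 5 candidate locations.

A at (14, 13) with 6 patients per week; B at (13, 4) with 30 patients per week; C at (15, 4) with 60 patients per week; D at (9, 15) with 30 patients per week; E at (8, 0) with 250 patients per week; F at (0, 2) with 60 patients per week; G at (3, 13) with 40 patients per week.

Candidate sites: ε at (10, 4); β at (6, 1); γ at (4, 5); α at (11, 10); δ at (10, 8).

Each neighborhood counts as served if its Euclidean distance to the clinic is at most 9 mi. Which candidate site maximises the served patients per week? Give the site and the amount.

δ, covering 416

Coverage radius r = 9 mi; a point is covered iff (Δx)²+(Δy)² ≤ 9² = 81.
  ε (10, 4): covers {B, C, E} → 340
  β (6, 1): covers {B, E, F} → 340
  γ (4, 5): covers {E, F, G} → 350
  α (11, 10): covers {A, B, C, D, G} → 166
  δ (10, 8): covers {A, B, C, D, E, G} → 416
Maximum coverage at δ: 416 patients per week.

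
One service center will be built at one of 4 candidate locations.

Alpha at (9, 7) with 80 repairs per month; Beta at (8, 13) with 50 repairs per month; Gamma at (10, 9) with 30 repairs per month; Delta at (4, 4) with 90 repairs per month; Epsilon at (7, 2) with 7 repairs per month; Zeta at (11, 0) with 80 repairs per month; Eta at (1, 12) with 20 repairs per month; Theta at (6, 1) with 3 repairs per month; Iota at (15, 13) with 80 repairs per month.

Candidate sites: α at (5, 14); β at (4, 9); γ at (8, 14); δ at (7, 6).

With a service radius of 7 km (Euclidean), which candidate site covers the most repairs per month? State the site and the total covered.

β, covering 270

Coverage radius r = 7 km; a point is covered iff (Δx)²+(Δy)² ≤ 7² = 49.
  α (5, 14): covers {Beta, Eta} → 70
  β (4, 9): covers {Alpha, Beta, Gamma, Delta, Eta} → 270
  γ (8, 14): covers {Beta, Gamma} → 80
  δ (7, 6): covers {Alpha, Gamma, Delta, Epsilon, Theta} → 210
Maximum coverage at β: 270 repairs per month.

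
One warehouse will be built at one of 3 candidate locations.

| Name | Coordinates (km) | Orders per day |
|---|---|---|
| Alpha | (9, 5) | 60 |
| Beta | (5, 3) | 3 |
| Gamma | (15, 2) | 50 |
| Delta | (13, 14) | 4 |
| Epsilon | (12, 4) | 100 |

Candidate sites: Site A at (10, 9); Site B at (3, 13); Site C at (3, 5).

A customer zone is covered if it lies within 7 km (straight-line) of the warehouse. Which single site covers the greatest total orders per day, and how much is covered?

Coverage radius r = 7 km; a point is covered iff (Δx)²+(Δy)² ≤ 7² = 49.
  Site A (10, 9): covers {Alpha, Delta, Epsilon} → 164
  Site B (3, 13): covers {none} → 0
  Site C (3, 5): covers {Alpha, Beta} → 63
Maximum coverage at Site A: 164 orders per day.

Site A, covering 164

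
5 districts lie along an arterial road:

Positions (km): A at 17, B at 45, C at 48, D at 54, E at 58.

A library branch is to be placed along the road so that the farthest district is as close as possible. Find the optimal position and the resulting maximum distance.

location 37.5, max distance 20.5

The 1-center on a line is the midpoint of the two extreme points: leftmost at 17, rightmost at 58.
Optimal location = (17 + 58)/2 = 37.5; maximum distance = (58 − 17)/2 = 20.5.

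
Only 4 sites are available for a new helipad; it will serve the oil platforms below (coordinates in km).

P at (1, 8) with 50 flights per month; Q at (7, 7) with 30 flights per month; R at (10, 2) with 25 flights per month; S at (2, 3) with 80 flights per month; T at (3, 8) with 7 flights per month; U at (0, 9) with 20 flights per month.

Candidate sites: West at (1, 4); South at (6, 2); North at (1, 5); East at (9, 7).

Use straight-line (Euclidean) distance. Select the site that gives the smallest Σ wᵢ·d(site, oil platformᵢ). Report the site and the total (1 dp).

Total weighted distance at each candidate:
  West (1, 4): total = 878.2
  South (6, 2): total = 1204.7
  North (1, 5): total = 863.5
  East (9, 7): total = 1462.5
Minimum is at North with total 863.5 km.

North, total 863.5 km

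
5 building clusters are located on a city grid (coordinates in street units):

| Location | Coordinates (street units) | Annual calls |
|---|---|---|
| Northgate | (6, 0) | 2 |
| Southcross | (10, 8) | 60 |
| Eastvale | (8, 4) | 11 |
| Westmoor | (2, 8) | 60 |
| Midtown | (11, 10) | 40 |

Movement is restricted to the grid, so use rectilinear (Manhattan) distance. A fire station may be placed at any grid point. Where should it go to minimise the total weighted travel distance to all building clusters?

Manhattan distance separates: Σwᵢ(|x−xᵢ|+|y−yᵢ|) = Σwᵢ|x−xᵢ| + Σwᵢ|y−yᵢ|, so x and y are optimised independently as 1-D weighted medians.
Total weight W = 173; half = 86.5.
x-coordinate, sorted with cumulative weight:
  x=2 (Westmoor, w=60) cum 60
  x=6 (Northgate, w=2) cum 62
  x=8 (Eastvale, w=11) cum 73
  x=10 (Southcross, w=60) cum 133  ← median
  x=11 (Midtown, w=40) cum 173
⇒ x* = 10
y-coordinate, sorted with cumulative weight:
  y=0 (Northgate, w=2) cum 2
  y=4 (Eastvale, w=11) cum 13
  y=8 (Southcross, w=60) cum 73
  y=8 (Westmoor, w=60) cum 133  ← median
  y=10 (Midtown, w=40) cum 173
⇒ y* = 8

(10, 8)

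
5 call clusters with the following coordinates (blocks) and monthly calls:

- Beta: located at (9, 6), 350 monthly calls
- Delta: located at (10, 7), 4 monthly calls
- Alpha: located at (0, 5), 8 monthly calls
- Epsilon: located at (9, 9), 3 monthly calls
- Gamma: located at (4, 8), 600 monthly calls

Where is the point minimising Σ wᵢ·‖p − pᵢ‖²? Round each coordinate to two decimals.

(5.82, 7.25)

The minimiser of Σwᵢ‖p−pᵢ‖² is the weighted centroid p* = (Σwᵢpᵢ)/(Σwᵢ).
Σwᵢ = 965.
Σwᵢxᵢ = 350·9 + 4·10 + 8·0 + 3·9 + 600·4 = 5617.
Σwᵢyᵢ = 350·6 + 4·7 + 8·5 + 3·9 + 600·8 = 6995.
x* = 5617/965 = 5.82, y* = 6995/965 = 7.25.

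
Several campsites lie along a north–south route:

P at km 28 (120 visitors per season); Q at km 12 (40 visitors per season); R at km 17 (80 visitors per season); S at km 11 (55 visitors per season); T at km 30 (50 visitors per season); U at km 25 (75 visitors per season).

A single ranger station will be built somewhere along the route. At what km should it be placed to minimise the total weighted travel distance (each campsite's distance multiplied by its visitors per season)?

x = 25

For a sum of weighted absolute distances on a line, the optimum is the weighted median (not the mean). Total weight W = 420; half-weight = 210.
Sort by position and accumulate weight:
  km 11 (S, w=55) → cum 55
  km 12 (Q, w=40) → cum 95
  km 17 (R, w=80) → cum 175
  km 25 (U, w=75) → cum 250  ≥ 210 → median here
  km 28 (P, w=120) → cum 370
  km 30 (T, w=50) → cum 420
Optimal location: km 25.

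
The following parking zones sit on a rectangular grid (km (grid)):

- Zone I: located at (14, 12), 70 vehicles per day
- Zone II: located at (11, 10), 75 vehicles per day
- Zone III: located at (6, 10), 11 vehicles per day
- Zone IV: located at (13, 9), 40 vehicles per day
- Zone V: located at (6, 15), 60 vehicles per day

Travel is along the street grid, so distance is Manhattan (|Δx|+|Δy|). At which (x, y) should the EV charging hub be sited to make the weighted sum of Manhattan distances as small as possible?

(11, 12)

Manhattan distance separates: Σwᵢ(|x−xᵢ|+|y−yᵢ|) = Σwᵢ|x−xᵢ| + Σwᵢ|y−yᵢ|, so x and y are optimised independently as 1-D weighted medians.
Total weight W = 256; half = 128.
x-coordinate, sorted with cumulative weight:
  x=6 (Zone III, w=11) cum 11
  x=6 (Zone V, w=60) cum 71
  x=11 (Zone II, w=75) cum 146  ← median
  x=13 (Zone IV, w=40) cum 186
  x=14 (Zone I, w=70) cum 256
⇒ x* = 11
y-coordinate, sorted with cumulative weight:
  y=9 (Zone IV, w=40) cum 40
  y=10 (Zone II, w=75) cum 115
  y=10 (Zone III, w=11) cum 126
  y=12 (Zone I, w=70) cum 196  ← median
  y=15 (Zone V, w=60) cum 256
⇒ y* = 12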